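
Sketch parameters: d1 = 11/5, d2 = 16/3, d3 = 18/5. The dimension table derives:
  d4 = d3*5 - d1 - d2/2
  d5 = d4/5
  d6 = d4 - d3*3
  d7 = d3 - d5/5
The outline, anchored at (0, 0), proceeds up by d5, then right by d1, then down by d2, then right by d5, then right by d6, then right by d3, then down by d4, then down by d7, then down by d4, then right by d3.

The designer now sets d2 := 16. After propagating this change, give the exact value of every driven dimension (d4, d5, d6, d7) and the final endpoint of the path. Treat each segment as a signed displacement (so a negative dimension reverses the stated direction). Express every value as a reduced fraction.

d4 = 39/5
d5 = 39/25
d6 = -3
d7 = 411/125
endpoint = (199/25, -4166/125)

Apply edit: d2 := 16
  d4 = d3*5 - d1 - d2/2 = 39/5
  d5 = d4/5 = 39/25
  d6 = d4 - d3*3 = -3
  d7 = d3 - d5/5 = 411/125
Walk from origin (0, 0):
  seg 1: up by d5 = 39/25 → (0, 39/25)
  seg 2: right by d1 = 11/5 → (11/5, 39/25)
  seg 3: down by d2 = 16 → (11/5, -361/25)
  seg 4: right by d5 = 39/25 → (94/25, -361/25)
  seg 5: right by d6 = -3 → (19/25, -361/25)
  seg 6: right by d3 = 18/5 → (109/25, -361/25)
  seg 7: down by d4 = 39/5 → (109/25, -556/25)
  seg 8: down by d7 = 411/125 → (109/25, -3191/125)
  seg 9: down by d4 = 39/5 → (109/25, -4166/125)
  seg 10: right by d3 = 18/5 → (199/25, -4166/125)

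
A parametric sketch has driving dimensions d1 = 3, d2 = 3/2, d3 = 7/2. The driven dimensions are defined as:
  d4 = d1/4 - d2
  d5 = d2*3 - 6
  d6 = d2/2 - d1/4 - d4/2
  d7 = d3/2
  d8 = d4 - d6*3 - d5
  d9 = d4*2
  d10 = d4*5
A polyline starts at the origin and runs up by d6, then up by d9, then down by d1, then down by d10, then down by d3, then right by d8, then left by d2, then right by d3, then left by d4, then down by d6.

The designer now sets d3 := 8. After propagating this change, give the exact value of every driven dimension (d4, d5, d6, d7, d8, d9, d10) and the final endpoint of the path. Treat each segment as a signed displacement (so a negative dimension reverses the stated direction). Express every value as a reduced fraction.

Apply edit: d3 := 8
  d4 = d1/4 - d2 = -3/4
  d5 = d2*3 - 6 = -3/2
  d6 = d2/2 - d1/4 - d4/2 = 3/8
  d7 = d3/2 = 4
  d8 = d4 - d6*3 - d5 = -3/8
  d9 = d4*2 = -3/2
  d10 = d4*5 = -15/4
Walk from origin (0, 0):
  seg 1: up by d6 = 3/8 → (0, 3/8)
  seg 2: up by d9 = -3/2 → (0, -9/8)
  seg 3: down by d1 = 3 → (0, -33/8)
  seg 4: down by d10 = -15/4 → (0, -3/8)
  seg 5: down by d3 = 8 → (0, -67/8)
  seg 6: right by d8 = -3/8 → (-3/8, -67/8)
  seg 7: left by d2 = 3/2 → (-15/8, -67/8)
  seg 8: right by d3 = 8 → (49/8, -67/8)
  seg 9: left by d4 = -3/4 → (55/8, -67/8)
  seg 10: down by d6 = 3/8 → (55/8, -35/4)

d4 = -3/4
d5 = -3/2
d6 = 3/8
d7 = 4
d8 = -3/8
d9 = -3/2
d10 = -15/4
endpoint = (55/8, -35/4)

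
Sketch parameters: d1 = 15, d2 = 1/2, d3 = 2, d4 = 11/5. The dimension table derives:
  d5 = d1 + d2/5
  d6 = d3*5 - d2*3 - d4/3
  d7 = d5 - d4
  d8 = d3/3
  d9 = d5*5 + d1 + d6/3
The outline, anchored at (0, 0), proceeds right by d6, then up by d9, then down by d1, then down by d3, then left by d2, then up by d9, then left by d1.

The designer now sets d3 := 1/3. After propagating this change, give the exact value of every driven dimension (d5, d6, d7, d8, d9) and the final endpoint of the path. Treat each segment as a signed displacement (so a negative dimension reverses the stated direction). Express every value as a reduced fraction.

d5 = 151/10
d6 = -17/30
d7 = 129/10
d8 = 1/9
d9 = 4064/45
endpoint = (-241/15, 7438/45)

Apply edit: d3 := 1/3
  d5 = d1 + d2/5 = 151/10
  d6 = d3*5 - d2*3 - d4/3 = -17/30
  d7 = d5 - d4 = 129/10
  d8 = d3/3 = 1/9
  d9 = d5*5 + d1 + d6/3 = 4064/45
Walk from origin (0, 0):
  seg 1: right by d6 = -17/30 → (-17/30, 0)
  seg 2: up by d9 = 4064/45 → (-17/30, 4064/45)
  seg 3: down by d1 = 15 → (-17/30, 3389/45)
  seg 4: down by d3 = 1/3 → (-17/30, 3374/45)
  seg 5: left by d2 = 1/2 → (-16/15, 3374/45)
  seg 6: up by d9 = 4064/45 → (-16/15, 7438/45)
  seg 7: left by d1 = 15 → (-241/15, 7438/45)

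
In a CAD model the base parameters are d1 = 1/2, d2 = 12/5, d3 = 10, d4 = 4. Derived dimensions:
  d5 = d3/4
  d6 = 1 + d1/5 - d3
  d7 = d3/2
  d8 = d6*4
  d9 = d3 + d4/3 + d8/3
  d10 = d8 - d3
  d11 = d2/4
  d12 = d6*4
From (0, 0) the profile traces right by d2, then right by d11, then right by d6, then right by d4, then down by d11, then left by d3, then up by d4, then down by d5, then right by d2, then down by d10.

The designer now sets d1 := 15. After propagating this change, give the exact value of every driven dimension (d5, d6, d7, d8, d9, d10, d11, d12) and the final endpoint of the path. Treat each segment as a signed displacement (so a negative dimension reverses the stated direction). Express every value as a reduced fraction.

Apply edit: d1 := 15
  d5 = d3/4 = 5/2
  d6 = 1 + d1/5 - d3 = -6
  d7 = d3/2 = 5
  d8 = d6*4 = -24
  d9 = d3 + d4/3 + d8/3 = 10/3
  d10 = d8 - d3 = -34
  d11 = d2/4 = 3/5
  d12 = d6*4 = -24
Walk from origin (0, 0):
  seg 1: right by d2 = 12/5 → (12/5, 0)
  seg 2: right by d11 = 3/5 → (3, 0)
  seg 3: right by d6 = -6 → (-3, 0)
  seg 4: right by d4 = 4 → (1, 0)
  seg 5: down by d11 = 3/5 → (1, -3/5)
  seg 6: left by d3 = 10 → (-9, -3/5)
  seg 7: up by d4 = 4 → (-9, 17/5)
  seg 8: down by d5 = 5/2 → (-9, 9/10)
  seg 9: right by d2 = 12/5 → (-33/5, 9/10)
  seg 10: down by d10 = -34 → (-33/5, 349/10)

d5 = 5/2
d6 = -6
d7 = 5
d8 = -24
d9 = 10/3
d10 = -34
d11 = 3/5
d12 = -24
endpoint = (-33/5, 349/10)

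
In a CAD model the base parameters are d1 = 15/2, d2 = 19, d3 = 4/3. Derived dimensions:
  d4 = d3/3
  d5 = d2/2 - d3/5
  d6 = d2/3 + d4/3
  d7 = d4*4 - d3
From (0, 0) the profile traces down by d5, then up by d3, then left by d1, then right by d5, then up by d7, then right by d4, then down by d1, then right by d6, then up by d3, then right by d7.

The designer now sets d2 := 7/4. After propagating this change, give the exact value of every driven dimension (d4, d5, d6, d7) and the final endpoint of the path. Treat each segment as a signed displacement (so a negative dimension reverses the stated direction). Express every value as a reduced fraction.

Apply edit: d2 := 7/4
  d4 = d3/3 = 4/9
  d5 = d2/2 - d3/5 = 73/120
  d6 = d2/3 + d4/3 = 79/108
  d7 = d4*4 - d3 = 4/9
Walk from origin (0, 0):
  seg 1: down by d5 = 73/120 → (0, -73/120)
  seg 2: up by d3 = 4/3 → (0, 29/40)
  seg 3: left by d1 = 15/2 → (-15/2, 29/40)
  seg 4: right by d5 = 73/120 → (-827/120, 29/40)
  seg 5: up by d7 = 4/9 → (-827/120, 421/360)
  seg 6: right by d4 = 4/9 → (-2321/360, 421/360)
  seg 7: down by d1 = 15/2 → (-2321/360, -2279/360)
  seg 8: right by d6 = 79/108 → (-6173/1080, -2279/360)
  seg 9: up by d3 = 4/3 → (-6173/1080, -1799/360)
  seg 10: right by d7 = 4/9 → (-5693/1080, -1799/360)

d4 = 4/9
d5 = 73/120
d6 = 79/108
d7 = 4/9
endpoint = (-5693/1080, -1799/360)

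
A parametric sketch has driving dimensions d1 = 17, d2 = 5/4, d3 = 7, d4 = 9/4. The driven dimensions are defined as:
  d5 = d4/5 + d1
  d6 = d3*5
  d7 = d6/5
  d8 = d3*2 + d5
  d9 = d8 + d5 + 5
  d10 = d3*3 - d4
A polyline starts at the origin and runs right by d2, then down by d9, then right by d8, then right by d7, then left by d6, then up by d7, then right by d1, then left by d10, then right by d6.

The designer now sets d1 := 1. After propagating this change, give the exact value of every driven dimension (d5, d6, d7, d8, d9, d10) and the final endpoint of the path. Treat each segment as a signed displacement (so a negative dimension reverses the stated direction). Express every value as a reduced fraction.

d5 = 29/20
d6 = 35
d7 = 7
d8 = 309/20
d9 = 219/10
d10 = 75/4
endpoint = (119/20, -149/10)

Apply edit: d1 := 1
  d5 = d4/5 + d1 = 29/20
  d6 = d3*5 = 35
  d7 = d6/5 = 7
  d8 = d3*2 + d5 = 309/20
  d9 = d8 + d5 + 5 = 219/10
  d10 = d3*3 - d4 = 75/4
Walk from origin (0, 0):
  seg 1: right by d2 = 5/4 → (5/4, 0)
  seg 2: down by d9 = 219/10 → (5/4, -219/10)
  seg 3: right by d8 = 309/20 → (167/10, -219/10)
  seg 4: right by d7 = 7 → (237/10, -219/10)
  seg 5: left by d6 = 35 → (-113/10, -219/10)
  seg 6: up by d7 = 7 → (-113/10, -149/10)
  seg 7: right by d1 = 1 → (-103/10, -149/10)
  seg 8: left by d10 = 75/4 → (-581/20, -149/10)
  seg 9: right by d6 = 35 → (119/20, -149/10)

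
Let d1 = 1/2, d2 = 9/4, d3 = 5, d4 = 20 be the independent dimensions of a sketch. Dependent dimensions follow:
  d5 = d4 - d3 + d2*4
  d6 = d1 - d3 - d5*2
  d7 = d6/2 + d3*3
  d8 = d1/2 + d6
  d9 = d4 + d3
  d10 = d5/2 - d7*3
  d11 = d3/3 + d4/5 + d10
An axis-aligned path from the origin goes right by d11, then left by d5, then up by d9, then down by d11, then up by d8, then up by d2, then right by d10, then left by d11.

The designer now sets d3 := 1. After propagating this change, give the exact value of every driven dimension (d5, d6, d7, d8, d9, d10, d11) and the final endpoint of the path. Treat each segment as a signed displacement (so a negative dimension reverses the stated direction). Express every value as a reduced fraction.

Apply edit: d3 := 1
  d5 = d4 - d3 + d2*4 = 28
  d6 = d1 - d3 - d5*2 = -113/2
  d7 = d6/2 + d3*3 = -101/4
  d8 = d1/2 + d6 = -225/4
  d9 = d4 + d3 = 21
  d10 = d5/2 - d7*3 = 359/4
  d11 = d3/3 + d4/5 + d10 = 1129/12
Walk from origin (0, 0):
  seg 1: right by d11 = 1129/12 → (1129/12, 0)
  seg 2: left by d5 = 28 → (793/12, 0)
  seg 3: up by d9 = 21 → (793/12, 21)
  seg 4: down by d11 = 1129/12 → (793/12, -877/12)
  seg 5: up by d8 = -225/4 → (793/12, -388/3)
  seg 6: up by d2 = 9/4 → (793/12, -1525/12)
  seg 7: right by d10 = 359/4 → (935/6, -1525/12)
  seg 8: left by d11 = 1129/12 → (247/4, -1525/12)

d5 = 28
d6 = -113/2
d7 = -101/4
d8 = -225/4
d9 = 21
d10 = 359/4
d11 = 1129/12
endpoint = (247/4, -1525/12)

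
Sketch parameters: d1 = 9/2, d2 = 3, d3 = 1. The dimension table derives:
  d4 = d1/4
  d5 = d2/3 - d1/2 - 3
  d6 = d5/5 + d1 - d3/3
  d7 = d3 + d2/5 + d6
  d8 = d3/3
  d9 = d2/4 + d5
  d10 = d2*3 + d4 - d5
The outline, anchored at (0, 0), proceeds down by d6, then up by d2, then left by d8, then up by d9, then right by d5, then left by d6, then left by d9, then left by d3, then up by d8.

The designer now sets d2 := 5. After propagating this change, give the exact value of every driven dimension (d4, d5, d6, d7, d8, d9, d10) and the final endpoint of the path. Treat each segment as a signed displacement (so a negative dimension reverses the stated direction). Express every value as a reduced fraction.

d4 = 9/8
d5 = -43/12
d6 = 69/20
d7 = 109/20
d8 = 1/3
d9 = -7/3
d10 = 473/24
endpoint = (-181/30, -9/20)

Apply edit: d2 := 5
  d4 = d1/4 = 9/8
  d5 = d2/3 - d1/2 - 3 = -43/12
  d6 = d5/5 + d1 - d3/3 = 69/20
  d7 = d3 + d2/5 + d6 = 109/20
  d8 = d3/3 = 1/3
  d9 = d2/4 + d5 = -7/3
  d10 = d2*3 + d4 - d5 = 473/24
Walk from origin (0, 0):
  seg 1: down by d6 = 69/20 → (0, -69/20)
  seg 2: up by d2 = 5 → (0, 31/20)
  seg 3: left by d8 = 1/3 → (-1/3, 31/20)
  seg 4: up by d9 = -7/3 → (-1/3, -47/60)
  seg 5: right by d5 = -43/12 → (-47/12, -47/60)
  seg 6: left by d6 = 69/20 → (-221/30, -47/60)
  seg 7: left by d9 = -7/3 → (-151/30, -47/60)
  seg 8: left by d3 = 1 → (-181/30, -47/60)
  seg 9: up by d8 = 1/3 → (-181/30, -9/20)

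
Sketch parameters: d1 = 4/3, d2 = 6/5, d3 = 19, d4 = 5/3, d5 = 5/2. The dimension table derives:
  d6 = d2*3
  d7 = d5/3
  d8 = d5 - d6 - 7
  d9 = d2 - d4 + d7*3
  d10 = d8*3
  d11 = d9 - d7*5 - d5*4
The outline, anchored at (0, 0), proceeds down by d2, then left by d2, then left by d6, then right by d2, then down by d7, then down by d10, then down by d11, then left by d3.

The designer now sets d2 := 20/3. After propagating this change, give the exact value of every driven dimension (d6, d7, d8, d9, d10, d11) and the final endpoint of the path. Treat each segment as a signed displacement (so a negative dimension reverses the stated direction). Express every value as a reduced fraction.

Apply edit: d2 := 20/3
  d6 = d2*3 = 20
  d7 = d5/3 = 5/6
  d8 = d5 - d6 - 7 = -49/2
  d9 = d2 - d4 + d7*3 = 15/2
  d10 = d8*3 = -147/2
  d11 = d9 - d7*5 - d5*4 = -20/3
Walk from origin (0, 0):
  seg 1: down by d2 = 20/3 → (0, -20/3)
  seg 2: left by d2 = 20/3 → (-20/3, -20/3)
  seg 3: left by d6 = 20 → (-80/3, -20/3)
  seg 4: right by d2 = 20/3 → (-20, -20/3)
  seg 5: down by d7 = 5/6 → (-20, -15/2)
  seg 6: down by d10 = -147/2 → (-20, 66)
  seg 7: down by d11 = -20/3 → (-20, 218/3)
  seg 8: left by d3 = 19 → (-39, 218/3)

d6 = 20
d7 = 5/6
d8 = -49/2
d9 = 15/2
d10 = -147/2
d11 = -20/3
endpoint = (-39, 218/3)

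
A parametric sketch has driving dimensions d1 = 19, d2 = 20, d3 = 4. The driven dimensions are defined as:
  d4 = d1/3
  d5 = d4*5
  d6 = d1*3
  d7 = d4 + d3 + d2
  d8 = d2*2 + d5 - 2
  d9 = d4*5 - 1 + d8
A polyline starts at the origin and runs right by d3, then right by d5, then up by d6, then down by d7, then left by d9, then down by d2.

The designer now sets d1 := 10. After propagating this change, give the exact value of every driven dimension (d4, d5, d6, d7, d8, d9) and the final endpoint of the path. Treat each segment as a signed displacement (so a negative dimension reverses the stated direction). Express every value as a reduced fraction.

d4 = 10/3
d5 = 50/3
d6 = 30
d7 = 82/3
d8 = 164/3
d9 = 211/3
endpoint = (-149/3, -52/3)

Apply edit: d1 := 10
  d4 = d1/3 = 10/3
  d5 = d4*5 = 50/3
  d6 = d1*3 = 30
  d7 = d4 + d3 + d2 = 82/3
  d8 = d2*2 + d5 - 2 = 164/3
  d9 = d4*5 - 1 + d8 = 211/3
Walk from origin (0, 0):
  seg 1: right by d3 = 4 → (4, 0)
  seg 2: right by d5 = 50/3 → (62/3, 0)
  seg 3: up by d6 = 30 → (62/3, 30)
  seg 4: down by d7 = 82/3 → (62/3, 8/3)
  seg 5: left by d9 = 211/3 → (-149/3, 8/3)
  seg 6: down by d2 = 20 → (-149/3, -52/3)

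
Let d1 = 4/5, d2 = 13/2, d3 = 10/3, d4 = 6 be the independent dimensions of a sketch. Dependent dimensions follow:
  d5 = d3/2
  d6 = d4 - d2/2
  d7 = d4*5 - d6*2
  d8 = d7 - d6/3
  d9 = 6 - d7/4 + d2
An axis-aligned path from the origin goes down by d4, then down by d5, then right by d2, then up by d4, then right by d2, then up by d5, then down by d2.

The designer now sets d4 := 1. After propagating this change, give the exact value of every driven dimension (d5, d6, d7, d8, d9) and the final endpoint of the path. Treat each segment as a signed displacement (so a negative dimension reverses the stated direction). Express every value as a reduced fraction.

Apply edit: d4 := 1
  d5 = d3/2 = 5/3
  d6 = d4 - d2/2 = -9/4
  d7 = d4*5 - d6*2 = 19/2
  d8 = d7 - d6/3 = 41/4
  d9 = 6 - d7/4 + d2 = 81/8
Walk from origin (0, 0):
  seg 1: down by d4 = 1 → (0, -1)
  seg 2: down by d5 = 5/3 → (0, -8/3)
  seg 3: right by d2 = 13/2 → (13/2, -8/3)
  seg 4: up by d4 = 1 → (13/2, -5/3)
  seg 5: right by d2 = 13/2 → (13, -5/3)
  seg 6: up by d5 = 5/3 → (13, 0)
  seg 7: down by d2 = 13/2 → (13, -13/2)

d5 = 5/3
d6 = -9/4
d7 = 19/2
d8 = 41/4
d9 = 81/8
endpoint = (13, -13/2)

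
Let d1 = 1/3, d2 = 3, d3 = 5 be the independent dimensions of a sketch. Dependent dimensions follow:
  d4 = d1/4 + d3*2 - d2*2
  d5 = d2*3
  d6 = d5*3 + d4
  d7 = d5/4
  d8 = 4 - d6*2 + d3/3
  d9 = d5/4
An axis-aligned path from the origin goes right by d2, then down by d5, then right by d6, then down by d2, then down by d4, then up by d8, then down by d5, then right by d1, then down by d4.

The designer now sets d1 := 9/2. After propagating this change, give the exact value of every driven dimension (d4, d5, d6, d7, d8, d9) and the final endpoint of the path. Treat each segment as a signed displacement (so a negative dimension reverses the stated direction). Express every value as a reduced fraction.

d4 = 41/8
d5 = 9
d6 = 257/8
d7 = 9/4
d8 = -703/12
d9 = 9/4
endpoint = (317/8, -539/6)

Apply edit: d1 := 9/2
  d4 = d1/4 + d3*2 - d2*2 = 41/8
  d5 = d2*3 = 9
  d6 = d5*3 + d4 = 257/8
  d7 = d5/4 = 9/4
  d8 = 4 - d6*2 + d3/3 = -703/12
  d9 = d5/4 = 9/4
Walk from origin (0, 0):
  seg 1: right by d2 = 3 → (3, 0)
  seg 2: down by d5 = 9 → (3, -9)
  seg 3: right by d6 = 257/8 → (281/8, -9)
  seg 4: down by d2 = 3 → (281/8, -12)
  seg 5: down by d4 = 41/8 → (281/8, -137/8)
  seg 6: up by d8 = -703/12 → (281/8, -1817/24)
  seg 7: down by d5 = 9 → (281/8, -2033/24)
  seg 8: right by d1 = 9/2 → (317/8, -2033/24)
  seg 9: down by d4 = 41/8 → (317/8, -539/6)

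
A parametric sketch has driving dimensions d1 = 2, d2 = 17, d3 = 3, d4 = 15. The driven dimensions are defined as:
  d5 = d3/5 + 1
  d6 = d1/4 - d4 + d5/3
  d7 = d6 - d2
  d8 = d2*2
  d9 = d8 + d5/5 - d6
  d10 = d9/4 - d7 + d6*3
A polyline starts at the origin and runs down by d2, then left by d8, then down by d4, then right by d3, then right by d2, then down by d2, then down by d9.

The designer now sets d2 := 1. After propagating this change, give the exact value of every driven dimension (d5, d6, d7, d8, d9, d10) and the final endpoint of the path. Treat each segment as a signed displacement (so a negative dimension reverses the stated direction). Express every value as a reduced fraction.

d5 = 8/5
d6 = -419/30
d7 = -449/30
d8 = 2
d9 = 2443/150
d10 = -13717/600
endpoint = (2, -4993/150)

Apply edit: d2 := 1
  d5 = d3/5 + 1 = 8/5
  d6 = d1/4 - d4 + d5/3 = -419/30
  d7 = d6 - d2 = -449/30
  d8 = d2*2 = 2
  d9 = d8 + d5/5 - d6 = 2443/150
  d10 = d9/4 - d7 + d6*3 = -13717/600
Walk from origin (0, 0):
  seg 1: down by d2 = 1 → (0, -1)
  seg 2: left by d8 = 2 → (-2, -1)
  seg 3: down by d4 = 15 → (-2, -16)
  seg 4: right by d3 = 3 → (1, -16)
  seg 5: right by d2 = 1 → (2, -16)
  seg 6: down by d2 = 1 → (2, -17)
  seg 7: down by d9 = 2443/150 → (2, -4993/150)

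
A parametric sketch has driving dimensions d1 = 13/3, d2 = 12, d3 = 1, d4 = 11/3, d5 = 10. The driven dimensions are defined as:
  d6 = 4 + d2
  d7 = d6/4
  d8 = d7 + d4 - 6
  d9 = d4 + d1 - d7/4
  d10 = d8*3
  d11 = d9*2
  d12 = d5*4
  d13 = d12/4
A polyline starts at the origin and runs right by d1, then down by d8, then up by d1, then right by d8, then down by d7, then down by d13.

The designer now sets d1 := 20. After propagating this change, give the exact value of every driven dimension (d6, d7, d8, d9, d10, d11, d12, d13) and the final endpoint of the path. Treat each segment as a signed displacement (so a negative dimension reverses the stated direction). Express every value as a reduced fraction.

Apply edit: d1 := 20
  d6 = 4 + d2 = 16
  d7 = d6/4 = 4
  d8 = d7 + d4 - 6 = 5/3
  d9 = d4 + d1 - d7/4 = 68/3
  d10 = d8*3 = 5
  d11 = d9*2 = 136/3
  d12 = d5*4 = 40
  d13 = d12/4 = 10
Walk from origin (0, 0):
  seg 1: right by d1 = 20 → (20, 0)
  seg 2: down by d8 = 5/3 → (20, -5/3)
  seg 3: up by d1 = 20 → (20, 55/3)
  seg 4: right by d8 = 5/3 → (65/3, 55/3)
  seg 5: down by d7 = 4 → (65/3, 43/3)
  seg 6: down by d13 = 10 → (65/3, 13/3)

d6 = 16
d7 = 4
d8 = 5/3
d9 = 68/3
d10 = 5
d11 = 136/3
d12 = 40
d13 = 10
endpoint = (65/3, 13/3)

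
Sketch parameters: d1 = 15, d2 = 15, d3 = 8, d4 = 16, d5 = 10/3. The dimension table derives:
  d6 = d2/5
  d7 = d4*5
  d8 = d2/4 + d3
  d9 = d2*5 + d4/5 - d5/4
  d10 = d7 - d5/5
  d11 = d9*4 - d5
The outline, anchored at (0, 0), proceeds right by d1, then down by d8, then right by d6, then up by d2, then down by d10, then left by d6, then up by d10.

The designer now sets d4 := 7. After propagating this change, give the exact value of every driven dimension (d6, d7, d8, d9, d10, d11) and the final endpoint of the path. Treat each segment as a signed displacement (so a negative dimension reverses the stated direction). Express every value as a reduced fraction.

d6 = 3
d7 = 35
d8 = 47/4
d9 = 2267/30
d10 = 103/3
d11 = 4484/15
endpoint = (15, 13/4)

Apply edit: d4 := 7
  d6 = d2/5 = 3
  d7 = d4*5 = 35
  d8 = d2/4 + d3 = 47/4
  d9 = d2*5 + d4/5 - d5/4 = 2267/30
  d10 = d7 - d5/5 = 103/3
  d11 = d9*4 - d5 = 4484/15
Walk from origin (0, 0):
  seg 1: right by d1 = 15 → (15, 0)
  seg 2: down by d8 = 47/4 → (15, -47/4)
  seg 3: right by d6 = 3 → (18, -47/4)
  seg 4: up by d2 = 15 → (18, 13/4)
  seg 5: down by d10 = 103/3 → (18, -373/12)
  seg 6: left by d6 = 3 → (15, -373/12)
  seg 7: up by d10 = 103/3 → (15, 13/4)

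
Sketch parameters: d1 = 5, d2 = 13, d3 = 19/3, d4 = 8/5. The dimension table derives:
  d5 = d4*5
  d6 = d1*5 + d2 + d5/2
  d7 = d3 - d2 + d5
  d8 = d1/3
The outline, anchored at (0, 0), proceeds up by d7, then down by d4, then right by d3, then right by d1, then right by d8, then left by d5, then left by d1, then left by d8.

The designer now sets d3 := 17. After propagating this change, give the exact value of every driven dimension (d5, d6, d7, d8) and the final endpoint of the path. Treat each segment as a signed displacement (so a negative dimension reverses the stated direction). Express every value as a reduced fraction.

Apply edit: d3 := 17
  d5 = d4*5 = 8
  d6 = d1*5 + d2 + d5/2 = 42
  d7 = d3 - d2 + d5 = 12
  d8 = d1/3 = 5/3
Walk from origin (0, 0):
  seg 1: up by d7 = 12 → (0, 12)
  seg 2: down by d4 = 8/5 → (0, 52/5)
  seg 3: right by d3 = 17 → (17, 52/5)
  seg 4: right by d1 = 5 → (22, 52/5)
  seg 5: right by d8 = 5/3 → (71/3, 52/5)
  seg 6: left by d5 = 8 → (47/3, 52/5)
  seg 7: left by d1 = 5 → (32/3, 52/5)
  seg 8: left by d8 = 5/3 → (9, 52/5)

d5 = 8
d6 = 42
d7 = 12
d8 = 5/3
endpoint = (9, 52/5)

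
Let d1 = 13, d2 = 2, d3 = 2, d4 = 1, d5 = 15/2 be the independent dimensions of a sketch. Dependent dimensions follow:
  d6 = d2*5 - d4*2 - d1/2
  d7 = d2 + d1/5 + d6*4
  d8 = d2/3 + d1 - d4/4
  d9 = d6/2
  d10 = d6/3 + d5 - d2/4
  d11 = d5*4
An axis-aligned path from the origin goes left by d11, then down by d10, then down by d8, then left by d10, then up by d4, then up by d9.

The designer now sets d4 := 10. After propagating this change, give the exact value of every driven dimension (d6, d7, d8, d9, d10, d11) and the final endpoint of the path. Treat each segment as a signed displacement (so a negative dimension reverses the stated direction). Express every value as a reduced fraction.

Apply edit: d4 := 10
  d6 = d2*5 - d4*2 - d1/2 = -33/2
  d7 = d2 + d1/5 + d6*4 = -307/5
  d8 = d2/3 + d1 - d4/4 = 67/6
  d9 = d6/2 = -33/4
  d10 = d6/3 + d5 - d2/4 = 3/2
  d11 = d5*4 = 30
Walk from origin (0, 0):
  seg 1: left by d11 = 30 → (-30, 0)
  seg 2: down by d10 = 3/2 → (-30, -3/2)
  seg 3: down by d8 = 67/6 → (-30, -38/3)
  seg 4: left by d10 = 3/2 → (-63/2, -38/3)
  seg 5: up by d4 = 10 → (-63/2, -8/3)
  seg 6: up by d9 = -33/4 → (-63/2, -131/12)

d6 = -33/2
d7 = -307/5
d8 = 67/6
d9 = -33/4
d10 = 3/2
d11 = 30
endpoint = (-63/2, -131/12)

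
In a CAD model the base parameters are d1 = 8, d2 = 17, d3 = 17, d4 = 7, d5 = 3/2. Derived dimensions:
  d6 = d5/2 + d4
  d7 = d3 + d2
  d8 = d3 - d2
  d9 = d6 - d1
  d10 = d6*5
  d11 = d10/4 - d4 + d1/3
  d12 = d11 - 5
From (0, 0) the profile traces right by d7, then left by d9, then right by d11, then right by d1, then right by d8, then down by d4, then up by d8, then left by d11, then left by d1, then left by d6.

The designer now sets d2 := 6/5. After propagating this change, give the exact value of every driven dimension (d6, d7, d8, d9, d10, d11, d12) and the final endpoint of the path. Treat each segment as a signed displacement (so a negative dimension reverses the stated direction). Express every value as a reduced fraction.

Apply edit: d2 := 6/5
  d6 = d5/2 + d4 = 31/4
  d7 = d3 + d2 = 91/5
  d8 = d3 - d2 = 79/5
  d9 = d6 - d1 = -1/4
  d10 = d6*5 = 155/4
  d11 = d10/4 - d4 + d1/3 = 257/48
  d12 = d11 - 5 = 17/48
Walk from origin (0, 0):
  seg 1: right by d7 = 91/5 → (91/5, 0)
  seg 2: left by d9 = -1/4 → (369/20, 0)
  seg 3: right by d11 = 257/48 → (5713/240, 0)
  seg 4: right by d1 = 8 → (7633/240, 0)
  seg 5: right by d8 = 79/5 → (2285/48, 0)
  seg 6: down by d4 = 7 → (2285/48, -7)
  seg 7: up by d8 = 79/5 → (2285/48, 44/5)
  seg 8: left by d11 = 257/48 → (169/4, 44/5)
  seg 9: left by d1 = 8 → (137/4, 44/5)
  seg 10: left by d6 = 31/4 → (53/2, 44/5)

d6 = 31/4
d7 = 91/5
d8 = 79/5
d9 = -1/4
d10 = 155/4
d11 = 257/48
d12 = 17/48
endpoint = (53/2, 44/5)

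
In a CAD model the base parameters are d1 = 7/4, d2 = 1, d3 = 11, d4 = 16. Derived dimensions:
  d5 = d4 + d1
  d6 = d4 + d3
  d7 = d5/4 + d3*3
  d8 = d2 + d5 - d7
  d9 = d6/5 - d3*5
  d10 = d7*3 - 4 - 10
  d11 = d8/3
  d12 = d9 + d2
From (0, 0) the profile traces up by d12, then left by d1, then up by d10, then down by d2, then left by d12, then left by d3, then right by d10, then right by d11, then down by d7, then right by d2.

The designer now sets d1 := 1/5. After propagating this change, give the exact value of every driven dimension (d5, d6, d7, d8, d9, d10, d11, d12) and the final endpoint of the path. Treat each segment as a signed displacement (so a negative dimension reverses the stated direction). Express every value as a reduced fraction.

d5 = 81/5
d6 = 27
d7 = 741/20
d8 = -397/20
d9 = -248/5
d10 = 1943/20
d11 = -397/60
d12 = -243/5
endpoint = (1934/15, 21/2)

Apply edit: d1 := 1/5
  d5 = d4 + d1 = 81/5
  d6 = d4 + d3 = 27
  d7 = d5/4 + d3*3 = 741/20
  d8 = d2 + d5 - d7 = -397/20
  d9 = d6/5 - d3*5 = -248/5
  d10 = d7*3 - 4 - 10 = 1943/20
  d11 = d8/3 = -397/60
  d12 = d9 + d2 = -243/5
Walk from origin (0, 0):
  seg 1: up by d12 = -243/5 → (0, -243/5)
  seg 2: left by d1 = 1/5 → (-1/5, -243/5)
  seg 3: up by d10 = 1943/20 → (-1/5, 971/20)
  seg 4: down by d2 = 1 → (-1/5, 951/20)
  seg 5: left by d12 = -243/5 → (242/5, 951/20)
  seg 6: left by d3 = 11 → (187/5, 951/20)
  seg 7: right by d10 = 1943/20 → (2691/20, 951/20)
  seg 8: right by d11 = -397/60 → (1919/15, 951/20)
  seg 9: down by d7 = 741/20 → (1919/15, 21/2)
  seg 10: right by d2 = 1 → (1934/15, 21/2)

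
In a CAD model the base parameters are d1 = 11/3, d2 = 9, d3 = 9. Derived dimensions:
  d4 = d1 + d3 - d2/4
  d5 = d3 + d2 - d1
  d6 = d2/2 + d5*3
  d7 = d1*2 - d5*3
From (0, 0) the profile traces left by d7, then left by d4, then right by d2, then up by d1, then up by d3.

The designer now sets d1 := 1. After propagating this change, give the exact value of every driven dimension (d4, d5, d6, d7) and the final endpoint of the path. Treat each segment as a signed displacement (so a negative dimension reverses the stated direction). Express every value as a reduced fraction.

Apply edit: d1 := 1
  d4 = d1 + d3 - d2/4 = 31/4
  d5 = d3 + d2 - d1 = 17
  d6 = d2/2 + d5*3 = 111/2
  d7 = d1*2 - d5*3 = -49
Walk from origin (0, 0):
  seg 1: left by d7 = -49 → (49, 0)
  seg 2: left by d4 = 31/4 → (165/4, 0)
  seg 3: right by d2 = 9 → (201/4, 0)
  seg 4: up by d1 = 1 → (201/4, 1)
  seg 5: up by d3 = 9 → (201/4, 10)

d4 = 31/4
d5 = 17
d6 = 111/2
d7 = -49
endpoint = (201/4, 10)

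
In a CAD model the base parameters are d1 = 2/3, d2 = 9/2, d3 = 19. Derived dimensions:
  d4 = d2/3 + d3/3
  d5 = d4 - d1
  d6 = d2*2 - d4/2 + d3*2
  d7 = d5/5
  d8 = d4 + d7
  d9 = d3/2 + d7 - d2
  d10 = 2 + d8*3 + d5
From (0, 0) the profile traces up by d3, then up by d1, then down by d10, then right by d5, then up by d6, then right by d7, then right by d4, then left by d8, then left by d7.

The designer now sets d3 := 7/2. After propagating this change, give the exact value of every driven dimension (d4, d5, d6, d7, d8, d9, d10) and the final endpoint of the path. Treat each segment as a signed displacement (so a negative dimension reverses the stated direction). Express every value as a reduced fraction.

Apply edit: d3 := 7/2
  d4 = d2/3 + d3/3 = 8/3
  d5 = d4 - d1 = 2
  d6 = d2*2 - d4/2 + d3*2 = 44/3
  d7 = d5/5 = 2/5
  d8 = d4 + d7 = 46/15
  d9 = d3/2 + d7 - d2 = -47/20
  d10 = 2 + d8*3 + d5 = 66/5
Walk from origin (0, 0):
  seg 1: up by d3 = 7/2 → (0, 7/2)
  seg 2: up by d1 = 2/3 → (0, 25/6)
  seg 3: down by d10 = 66/5 → (0, -271/30)
  seg 4: right by d5 = 2 → (2, -271/30)
  seg 5: up by d6 = 44/3 → (2, 169/30)
  seg 6: right by d7 = 2/5 → (12/5, 169/30)
  seg 7: right by d4 = 8/3 → (76/15, 169/30)
  seg 8: left by d8 = 46/15 → (2, 169/30)
  seg 9: left by d7 = 2/5 → (8/5, 169/30)

d4 = 8/3
d5 = 2
d6 = 44/3
d7 = 2/5
d8 = 46/15
d9 = -47/20
d10 = 66/5
endpoint = (8/5, 169/30)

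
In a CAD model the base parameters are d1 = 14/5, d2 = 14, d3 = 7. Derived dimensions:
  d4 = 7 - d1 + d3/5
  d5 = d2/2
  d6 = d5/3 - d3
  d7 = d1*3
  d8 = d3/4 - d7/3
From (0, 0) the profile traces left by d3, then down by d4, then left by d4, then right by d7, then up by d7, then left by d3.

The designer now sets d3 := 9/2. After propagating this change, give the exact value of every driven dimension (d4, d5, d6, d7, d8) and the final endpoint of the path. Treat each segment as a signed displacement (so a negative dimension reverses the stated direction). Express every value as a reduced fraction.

Apply edit: d3 := 9/2
  d4 = 7 - d1 + d3/5 = 51/10
  d5 = d2/2 = 7
  d6 = d5/3 - d3 = -13/6
  d7 = d1*3 = 42/5
  d8 = d3/4 - d7/3 = -67/40
Walk from origin (0, 0):
  seg 1: left by d3 = 9/2 → (-9/2, 0)
  seg 2: down by d4 = 51/10 → (-9/2, -51/10)
  seg 3: left by d4 = 51/10 → (-48/5, -51/10)
  seg 4: right by d7 = 42/5 → (-6/5, -51/10)
  seg 5: up by d7 = 42/5 → (-6/5, 33/10)
  seg 6: left by d3 = 9/2 → (-57/10, 33/10)

d4 = 51/10
d5 = 7
d6 = -13/6
d7 = 42/5
d8 = -67/40
endpoint = (-57/10, 33/10)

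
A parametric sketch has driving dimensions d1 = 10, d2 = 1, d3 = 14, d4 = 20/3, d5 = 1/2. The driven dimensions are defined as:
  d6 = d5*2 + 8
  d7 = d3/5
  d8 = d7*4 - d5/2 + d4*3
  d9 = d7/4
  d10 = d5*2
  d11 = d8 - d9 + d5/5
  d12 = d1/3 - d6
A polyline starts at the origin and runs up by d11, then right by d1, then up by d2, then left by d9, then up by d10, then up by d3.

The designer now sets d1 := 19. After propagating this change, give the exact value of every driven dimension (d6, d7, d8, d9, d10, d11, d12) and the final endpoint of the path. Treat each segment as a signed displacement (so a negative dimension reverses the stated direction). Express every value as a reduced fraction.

d6 = 9
d7 = 14/5
d8 = 619/20
d9 = 7/10
d10 = 1
d11 = 607/20
d12 = -8/3
endpoint = (183/10, 927/20)

Apply edit: d1 := 19
  d6 = d5*2 + 8 = 9
  d7 = d3/5 = 14/5
  d8 = d7*4 - d5/2 + d4*3 = 619/20
  d9 = d7/4 = 7/10
  d10 = d5*2 = 1
  d11 = d8 - d9 + d5/5 = 607/20
  d12 = d1/3 - d6 = -8/3
Walk from origin (0, 0):
  seg 1: up by d11 = 607/20 → (0, 607/20)
  seg 2: right by d1 = 19 → (19, 607/20)
  seg 3: up by d2 = 1 → (19, 627/20)
  seg 4: left by d9 = 7/10 → (183/10, 627/20)
  seg 5: up by d10 = 1 → (183/10, 647/20)
  seg 6: up by d3 = 14 → (183/10, 927/20)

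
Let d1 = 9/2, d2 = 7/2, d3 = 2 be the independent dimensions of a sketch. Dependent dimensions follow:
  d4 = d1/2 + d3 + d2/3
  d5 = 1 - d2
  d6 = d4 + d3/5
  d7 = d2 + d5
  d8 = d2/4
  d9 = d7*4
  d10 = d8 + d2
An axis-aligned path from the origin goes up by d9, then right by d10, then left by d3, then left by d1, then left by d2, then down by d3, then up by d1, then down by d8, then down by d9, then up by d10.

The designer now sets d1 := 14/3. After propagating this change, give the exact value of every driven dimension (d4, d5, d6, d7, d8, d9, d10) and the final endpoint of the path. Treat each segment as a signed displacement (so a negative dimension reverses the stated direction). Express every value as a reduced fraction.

Apply edit: d1 := 14/3
  d4 = d1/2 + d3 + d2/3 = 11/2
  d5 = 1 - d2 = -5/2
  d6 = d4 + d3/5 = 59/10
  d7 = d2 + d5 = 1
  d8 = d2/4 = 7/8
  d9 = d7*4 = 4
  d10 = d8 + d2 = 35/8
Walk from origin (0, 0):
  seg 1: up by d9 = 4 → (0, 4)
  seg 2: right by d10 = 35/8 → (35/8, 4)
  seg 3: left by d3 = 2 → (19/8, 4)
  seg 4: left by d1 = 14/3 → (-55/24, 4)
  seg 5: left by d2 = 7/2 → (-139/24, 4)
  seg 6: down by d3 = 2 → (-139/24, 2)
  seg 7: up by d1 = 14/3 → (-139/24, 20/3)
  seg 8: down by d8 = 7/8 → (-139/24, 139/24)
  seg 9: down by d9 = 4 → (-139/24, 43/24)
  seg 10: up by d10 = 35/8 → (-139/24, 37/6)

d4 = 11/2
d5 = -5/2
d6 = 59/10
d7 = 1
d8 = 7/8
d9 = 4
d10 = 35/8
endpoint = (-139/24, 37/6)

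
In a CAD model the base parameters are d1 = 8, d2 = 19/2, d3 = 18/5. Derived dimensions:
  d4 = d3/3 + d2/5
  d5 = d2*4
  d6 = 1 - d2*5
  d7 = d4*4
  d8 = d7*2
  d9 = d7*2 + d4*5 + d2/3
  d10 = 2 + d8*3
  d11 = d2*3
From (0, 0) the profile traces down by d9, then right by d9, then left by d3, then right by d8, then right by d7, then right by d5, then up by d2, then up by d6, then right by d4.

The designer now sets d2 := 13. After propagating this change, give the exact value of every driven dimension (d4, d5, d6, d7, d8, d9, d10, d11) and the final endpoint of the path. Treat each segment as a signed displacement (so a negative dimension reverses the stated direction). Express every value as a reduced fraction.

d4 = 19/5
d5 = 52
d6 = -64
d7 = 76/5
d8 = 152/5
d9 = 806/15
d10 = 466/5
d11 = 39
endpoint = (2273/15, -1571/15)

Apply edit: d2 := 13
  d4 = d3/3 + d2/5 = 19/5
  d5 = d2*4 = 52
  d6 = 1 - d2*5 = -64
  d7 = d4*4 = 76/5
  d8 = d7*2 = 152/5
  d9 = d7*2 + d4*5 + d2/3 = 806/15
  d10 = 2 + d8*3 = 466/5
  d11 = d2*3 = 39
Walk from origin (0, 0):
  seg 1: down by d9 = 806/15 → (0, -806/15)
  seg 2: right by d9 = 806/15 → (806/15, -806/15)
  seg 3: left by d3 = 18/5 → (752/15, -806/15)
  seg 4: right by d8 = 152/5 → (1208/15, -806/15)
  seg 5: right by d7 = 76/5 → (1436/15, -806/15)
  seg 6: right by d5 = 52 → (2216/15, -806/15)
  seg 7: up by d2 = 13 → (2216/15, -611/15)
  seg 8: up by d6 = -64 → (2216/15, -1571/15)
  seg 9: right by d4 = 19/5 → (2273/15, -1571/15)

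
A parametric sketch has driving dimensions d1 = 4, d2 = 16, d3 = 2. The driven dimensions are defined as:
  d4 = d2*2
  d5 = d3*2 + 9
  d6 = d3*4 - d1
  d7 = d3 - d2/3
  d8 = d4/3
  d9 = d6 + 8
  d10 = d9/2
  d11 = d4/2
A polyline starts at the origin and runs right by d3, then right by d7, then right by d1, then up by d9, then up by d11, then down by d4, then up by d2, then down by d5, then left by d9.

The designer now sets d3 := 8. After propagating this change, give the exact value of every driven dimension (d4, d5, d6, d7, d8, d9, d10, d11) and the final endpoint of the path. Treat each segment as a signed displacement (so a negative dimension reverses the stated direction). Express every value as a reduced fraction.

Apply edit: d3 := 8
  d4 = d2*2 = 32
  d5 = d3*2 + 9 = 25
  d6 = d3*4 - d1 = 28
  d7 = d3 - d2/3 = 8/3
  d8 = d4/3 = 32/3
  d9 = d6 + 8 = 36
  d10 = d9/2 = 18
  d11 = d4/2 = 16
Walk from origin (0, 0):
  seg 1: right by d3 = 8 → (8, 0)
  seg 2: right by d7 = 8/3 → (32/3, 0)
  seg 3: right by d1 = 4 → (44/3, 0)
  seg 4: up by d9 = 36 → (44/3, 36)
  seg 5: up by d11 = 16 → (44/3, 52)
  seg 6: down by d4 = 32 → (44/3, 20)
  seg 7: up by d2 = 16 → (44/3, 36)
  seg 8: down by d5 = 25 → (44/3, 11)
  seg 9: left by d9 = 36 → (-64/3, 11)

d4 = 32
d5 = 25
d6 = 28
d7 = 8/3
d8 = 32/3
d9 = 36
d10 = 18
d11 = 16
endpoint = (-64/3, 11)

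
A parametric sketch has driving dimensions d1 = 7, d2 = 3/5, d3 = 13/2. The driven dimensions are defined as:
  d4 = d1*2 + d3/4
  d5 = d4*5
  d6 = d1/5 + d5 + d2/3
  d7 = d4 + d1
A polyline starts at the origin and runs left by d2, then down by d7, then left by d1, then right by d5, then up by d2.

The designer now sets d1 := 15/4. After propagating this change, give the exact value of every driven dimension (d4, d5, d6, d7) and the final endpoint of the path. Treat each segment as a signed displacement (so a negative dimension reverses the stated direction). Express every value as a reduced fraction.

d4 = 73/8
d5 = 365/8
d6 = 1863/40
d7 = 103/8
endpoint = (1651/40, -491/40)

Apply edit: d1 := 15/4
  d4 = d1*2 + d3/4 = 73/8
  d5 = d4*5 = 365/8
  d6 = d1/5 + d5 + d2/3 = 1863/40
  d7 = d4 + d1 = 103/8
Walk from origin (0, 0):
  seg 1: left by d2 = 3/5 → (-3/5, 0)
  seg 2: down by d7 = 103/8 → (-3/5, -103/8)
  seg 3: left by d1 = 15/4 → (-87/20, -103/8)
  seg 4: right by d5 = 365/8 → (1651/40, -103/8)
  seg 5: up by d2 = 3/5 → (1651/40, -491/40)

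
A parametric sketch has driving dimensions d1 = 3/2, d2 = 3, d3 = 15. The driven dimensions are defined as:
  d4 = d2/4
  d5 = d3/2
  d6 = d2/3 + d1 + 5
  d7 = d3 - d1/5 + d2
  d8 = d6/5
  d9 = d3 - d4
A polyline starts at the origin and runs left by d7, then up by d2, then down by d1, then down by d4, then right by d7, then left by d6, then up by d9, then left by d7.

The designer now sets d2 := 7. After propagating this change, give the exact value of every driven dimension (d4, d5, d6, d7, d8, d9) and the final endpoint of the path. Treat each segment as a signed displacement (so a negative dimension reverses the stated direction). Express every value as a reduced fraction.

Apply edit: d2 := 7
  d4 = d2/4 = 7/4
  d5 = d3/2 = 15/2
  d6 = d2/3 + d1 + 5 = 53/6
  d7 = d3 - d1/5 + d2 = 217/10
  d8 = d6/5 = 53/30
  d9 = d3 - d4 = 53/4
Walk from origin (0, 0):
  seg 1: left by d7 = 217/10 → (-217/10, 0)
  seg 2: up by d2 = 7 → (-217/10, 7)
  seg 3: down by d1 = 3/2 → (-217/10, 11/2)
  seg 4: down by d4 = 7/4 → (-217/10, 15/4)
  seg 5: right by d7 = 217/10 → (0, 15/4)
  seg 6: left by d6 = 53/6 → (-53/6, 15/4)
  seg 7: up by d9 = 53/4 → (-53/6, 17)
  seg 8: left by d7 = 217/10 → (-458/15, 17)

d4 = 7/4
d5 = 15/2
d6 = 53/6
d7 = 217/10
d8 = 53/30
d9 = 53/4
endpoint = (-458/15, 17)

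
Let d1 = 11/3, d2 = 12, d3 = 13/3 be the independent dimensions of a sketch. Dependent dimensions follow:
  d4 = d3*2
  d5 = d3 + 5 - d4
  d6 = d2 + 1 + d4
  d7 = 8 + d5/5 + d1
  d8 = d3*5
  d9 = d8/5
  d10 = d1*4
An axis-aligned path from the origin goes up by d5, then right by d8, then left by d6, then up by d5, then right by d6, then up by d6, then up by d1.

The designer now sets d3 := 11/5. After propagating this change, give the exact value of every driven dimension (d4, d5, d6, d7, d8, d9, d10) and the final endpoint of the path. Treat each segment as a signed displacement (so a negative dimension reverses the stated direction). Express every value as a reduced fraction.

Apply edit: d3 := 11/5
  d4 = d3*2 = 22/5
  d5 = d3 + 5 - d4 = 14/5
  d6 = d2 + 1 + d4 = 87/5
  d7 = 8 + d5/5 + d1 = 917/75
  d8 = d3*5 = 11
  d9 = d8/5 = 11/5
  d10 = d1*4 = 44/3
Walk from origin (0, 0):
  seg 1: up by d5 = 14/5 → (0, 14/5)
  seg 2: right by d8 = 11 → (11, 14/5)
  seg 3: left by d6 = 87/5 → (-32/5, 14/5)
  seg 4: up by d5 = 14/5 → (-32/5, 28/5)
  seg 5: right by d6 = 87/5 → (11, 28/5)
  seg 6: up by d6 = 87/5 → (11, 23)
  seg 7: up by d1 = 11/3 → (11, 80/3)

d4 = 22/5
d5 = 14/5
d6 = 87/5
d7 = 917/75
d8 = 11
d9 = 11/5
d10 = 44/3
endpoint = (11, 80/3)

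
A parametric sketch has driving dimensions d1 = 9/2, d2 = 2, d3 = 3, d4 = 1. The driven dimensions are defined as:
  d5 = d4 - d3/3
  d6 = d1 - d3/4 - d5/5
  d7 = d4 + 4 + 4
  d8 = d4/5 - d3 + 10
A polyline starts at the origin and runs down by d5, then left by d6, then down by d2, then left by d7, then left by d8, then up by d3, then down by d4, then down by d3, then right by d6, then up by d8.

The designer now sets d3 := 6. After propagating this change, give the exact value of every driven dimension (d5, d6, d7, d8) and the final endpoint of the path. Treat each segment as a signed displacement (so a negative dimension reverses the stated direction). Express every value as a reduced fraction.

Apply edit: d3 := 6
  d5 = d4 - d3/3 = -1
  d6 = d1 - d3/4 - d5/5 = 16/5
  d7 = d4 + 4 + 4 = 9
  d8 = d4/5 - d3 + 10 = 21/5
Walk from origin (0, 0):
  seg 1: down by d5 = -1 → (0, 1)
  seg 2: left by d6 = 16/5 → (-16/5, 1)
  seg 3: down by d2 = 2 → (-16/5, -1)
  seg 4: left by d7 = 9 → (-61/5, -1)
  seg 5: left by d8 = 21/5 → (-82/5, -1)
  seg 6: up by d3 = 6 → (-82/5, 5)
  seg 7: down by d4 = 1 → (-82/5, 4)
  seg 8: down by d3 = 6 → (-82/5, -2)
  seg 9: right by d6 = 16/5 → (-66/5, -2)
  seg 10: up by d8 = 21/5 → (-66/5, 11/5)

d5 = -1
d6 = 16/5
d7 = 9
d8 = 21/5
endpoint = (-66/5, 11/5)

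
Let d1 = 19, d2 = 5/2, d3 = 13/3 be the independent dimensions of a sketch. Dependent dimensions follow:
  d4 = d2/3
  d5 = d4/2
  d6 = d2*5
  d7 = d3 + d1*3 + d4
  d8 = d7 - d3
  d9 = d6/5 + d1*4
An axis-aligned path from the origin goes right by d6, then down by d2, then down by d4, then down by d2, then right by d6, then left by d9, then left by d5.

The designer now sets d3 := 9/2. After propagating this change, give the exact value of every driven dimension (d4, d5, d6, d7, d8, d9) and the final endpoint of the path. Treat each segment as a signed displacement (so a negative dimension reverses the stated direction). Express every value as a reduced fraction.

d4 = 5/6
d5 = 5/12
d6 = 25/2
d7 = 187/3
d8 = 347/6
d9 = 157/2
endpoint = (-647/12, -35/6)

Apply edit: d3 := 9/2
  d4 = d2/3 = 5/6
  d5 = d4/2 = 5/12
  d6 = d2*5 = 25/2
  d7 = d3 + d1*3 + d4 = 187/3
  d8 = d7 - d3 = 347/6
  d9 = d6/5 + d1*4 = 157/2
Walk from origin (0, 0):
  seg 1: right by d6 = 25/2 → (25/2, 0)
  seg 2: down by d2 = 5/2 → (25/2, -5/2)
  seg 3: down by d4 = 5/6 → (25/2, -10/3)
  seg 4: down by d2 = 5/2 → (25/2, -35/6)
  seg 5: right by d6 = 25/2 → (25, -35/6)
  seg 6: left by d9 = 157/2 → (-107/2, -35/6)
  seg 7: left by d5 = 5/12 → (-647/12, -35/6)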